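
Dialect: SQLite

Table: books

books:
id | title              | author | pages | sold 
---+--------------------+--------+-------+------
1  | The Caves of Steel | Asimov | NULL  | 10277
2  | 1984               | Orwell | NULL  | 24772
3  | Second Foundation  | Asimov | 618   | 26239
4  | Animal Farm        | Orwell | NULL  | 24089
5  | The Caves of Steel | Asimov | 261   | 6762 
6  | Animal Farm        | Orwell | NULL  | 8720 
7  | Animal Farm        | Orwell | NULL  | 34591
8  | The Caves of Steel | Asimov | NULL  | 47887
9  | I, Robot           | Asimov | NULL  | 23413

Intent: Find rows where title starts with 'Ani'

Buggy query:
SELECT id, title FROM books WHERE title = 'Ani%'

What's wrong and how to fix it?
Bug: Wildcards only work with LIKE; '=' treats '%' as a literal character

Fix: Use LIKE for wildcard pattern matching

Corrected query:
SELECT id, title FROM books WHERE title LIKE 'Ani%'

Result:
id | title      
---+------------
4  | Animal Farm
6  | Animal Farm
7  | Animal Farm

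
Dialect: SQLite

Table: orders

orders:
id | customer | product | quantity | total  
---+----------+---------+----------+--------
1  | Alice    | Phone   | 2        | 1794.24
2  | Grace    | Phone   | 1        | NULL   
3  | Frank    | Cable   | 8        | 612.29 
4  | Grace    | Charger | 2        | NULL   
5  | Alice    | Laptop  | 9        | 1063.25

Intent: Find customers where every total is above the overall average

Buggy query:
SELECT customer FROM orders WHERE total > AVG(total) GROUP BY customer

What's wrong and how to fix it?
Bug: WHERE evaluates per row before aggregation, so AVG() is unavailable

Fix: Compute the overall average in a scalar subquery and compare each group's MIN against it in HAVING

Corrected query:
SELECT customer FROM orders GROUP BY customer HAVING MIN(total) > (SELECT AVG(total) FROM orders)

Result:
(no rows)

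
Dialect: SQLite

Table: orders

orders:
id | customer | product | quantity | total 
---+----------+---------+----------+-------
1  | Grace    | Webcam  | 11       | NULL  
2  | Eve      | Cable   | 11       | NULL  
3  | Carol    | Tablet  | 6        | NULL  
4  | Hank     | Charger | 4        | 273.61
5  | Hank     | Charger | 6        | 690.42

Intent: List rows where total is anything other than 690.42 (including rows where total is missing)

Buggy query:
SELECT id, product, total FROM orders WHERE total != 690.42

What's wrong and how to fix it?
Bug: 'total != 690.42' is unknown when total is NULL, so NULL rows are silently excluded

Fix: Handle NULL separately with IS NULL alongside the inequality

Corrected query:
SELECT id, product, total FROM orders WHERE total != 690.42 OR total IS NULL

Result:
id | product | total 
---+---------+-------
1  | Webcam  | NULL  
2  | Cable   | NULL  
3  | Tablet  | NULL  
4  | Charger | 273.61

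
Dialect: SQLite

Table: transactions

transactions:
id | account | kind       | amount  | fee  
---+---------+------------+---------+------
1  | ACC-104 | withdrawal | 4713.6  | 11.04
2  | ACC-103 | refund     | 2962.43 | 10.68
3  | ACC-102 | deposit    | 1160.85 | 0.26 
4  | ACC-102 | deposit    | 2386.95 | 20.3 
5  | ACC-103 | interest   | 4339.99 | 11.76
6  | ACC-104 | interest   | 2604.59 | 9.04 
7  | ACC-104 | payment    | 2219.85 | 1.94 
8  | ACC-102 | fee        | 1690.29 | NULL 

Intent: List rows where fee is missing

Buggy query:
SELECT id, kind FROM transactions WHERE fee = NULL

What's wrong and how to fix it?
Bug: '= NULL' is always unknown in SQL three-valued logic, so no rows match

Fix: Replace '= NULL' with 'IS NULL'

Corrected query:
SELECT id, kind FROM transactions WHERE fee IS NULL

Result:
id | kind
---+-----
8  | fee 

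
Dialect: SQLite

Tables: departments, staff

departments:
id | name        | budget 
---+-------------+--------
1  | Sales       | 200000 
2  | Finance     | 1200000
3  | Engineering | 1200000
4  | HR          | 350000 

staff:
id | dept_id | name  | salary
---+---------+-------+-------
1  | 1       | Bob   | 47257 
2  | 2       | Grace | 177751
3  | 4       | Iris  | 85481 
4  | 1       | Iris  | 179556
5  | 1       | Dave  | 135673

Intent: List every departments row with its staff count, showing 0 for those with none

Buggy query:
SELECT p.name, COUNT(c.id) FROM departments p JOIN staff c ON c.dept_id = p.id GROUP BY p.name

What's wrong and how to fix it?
Bug: INNER JOIN drops departments rows that have no matching staff rows

Fix: Use LEFT JOIN so parents without children still appear (COUNT(c.id) gives 0)

Corrected query:
SELECT p.name, COUNT(c.id) FROM departments p LEFT JOIN staff c ON c.dept_id = p.id GROUP BY p.name

Result:
name        | COUNT(c.id)
------------+------------
Engineering | 0          
Finance     | 1          
HR          | 1          
Sales       | 3          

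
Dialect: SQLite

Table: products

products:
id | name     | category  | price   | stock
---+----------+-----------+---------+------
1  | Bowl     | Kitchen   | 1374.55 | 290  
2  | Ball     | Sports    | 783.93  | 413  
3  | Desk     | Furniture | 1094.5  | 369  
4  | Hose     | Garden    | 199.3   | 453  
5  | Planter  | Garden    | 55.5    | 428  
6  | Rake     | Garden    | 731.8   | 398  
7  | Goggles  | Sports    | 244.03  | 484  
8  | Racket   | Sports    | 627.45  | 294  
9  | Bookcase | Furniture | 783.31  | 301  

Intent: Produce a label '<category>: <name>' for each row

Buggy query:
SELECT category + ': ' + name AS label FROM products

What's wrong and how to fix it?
Bug: SQLite uses || for string concatenation; + coerces text to numbers (yielding 0)

Fix: Use the || operator for string concatenation

Corrected query:
SELECT category || ': ' || name AS label FROM products

Result:
label              
-------------------
Kitchen: Bowl      
Sports: Ball       
Furniture: Desk    
Garden: Hose       
Garden: Planter    
Garden: Rake       
Sports: Goggles    
Sports: Racket     
Furniture: Bookcase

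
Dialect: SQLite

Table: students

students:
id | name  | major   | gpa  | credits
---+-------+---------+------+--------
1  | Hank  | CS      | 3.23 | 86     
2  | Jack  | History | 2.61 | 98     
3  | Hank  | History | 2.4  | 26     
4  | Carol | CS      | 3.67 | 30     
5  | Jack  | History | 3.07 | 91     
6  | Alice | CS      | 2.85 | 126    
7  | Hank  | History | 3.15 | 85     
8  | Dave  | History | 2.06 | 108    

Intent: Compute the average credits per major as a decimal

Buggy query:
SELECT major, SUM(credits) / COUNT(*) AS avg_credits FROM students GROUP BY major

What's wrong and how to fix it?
Bug: SUM(credits) and COUNT(*) are both integers; the division truncates the fractional part

Fix: Cast one side to REAL so the division keeps the fractional part

Corrected query:
SELECT major, SUM(credits) * 1.0 / COUNT(*) AS avg_credits FROM students GROUP BY major

Result:
major   | avg_credits
--------+------------
CS      | 80.666667  
History | 81.6       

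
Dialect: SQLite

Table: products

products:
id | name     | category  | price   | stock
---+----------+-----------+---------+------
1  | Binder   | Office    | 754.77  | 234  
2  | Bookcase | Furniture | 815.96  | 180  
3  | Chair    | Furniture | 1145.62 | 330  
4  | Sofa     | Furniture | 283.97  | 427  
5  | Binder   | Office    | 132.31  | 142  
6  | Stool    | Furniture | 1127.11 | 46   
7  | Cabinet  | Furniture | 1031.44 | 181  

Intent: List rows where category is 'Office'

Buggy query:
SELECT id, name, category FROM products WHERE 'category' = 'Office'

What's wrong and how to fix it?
Bug: 'category' in single quotes is a string literal, not the column; the comparison is literal-vs-literal and never true

Fix: Remove the quotes around the column name (or use double quotes for an identifier)

Corrected query:
SELECT id, name, category FROM products WHERE category = 'Office'

Result:
id | name   | category
---+--------+---------
1  | Binder | Office  
5  | Binder | Office  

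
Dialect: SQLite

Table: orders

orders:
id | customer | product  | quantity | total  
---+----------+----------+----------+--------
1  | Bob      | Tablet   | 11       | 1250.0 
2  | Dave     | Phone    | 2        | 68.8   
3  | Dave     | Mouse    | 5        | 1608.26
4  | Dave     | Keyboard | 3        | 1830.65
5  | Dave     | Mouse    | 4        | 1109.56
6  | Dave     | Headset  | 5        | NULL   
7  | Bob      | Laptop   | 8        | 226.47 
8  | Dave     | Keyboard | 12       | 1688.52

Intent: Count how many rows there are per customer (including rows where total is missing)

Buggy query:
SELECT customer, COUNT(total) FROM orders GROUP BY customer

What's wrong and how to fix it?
Bug: COUNT(column) counts non-NULL values only; rows with NULL total aren't counted

Fix: Use COUNT(*) to count all rows regardless of NULL

Corrected query:
SELECT customer, COUNT(*) FROM orders GROUP BY customer

Result:
customer | COUNT(*)
---------+---------
Bob      | 2       
Dave     | 6       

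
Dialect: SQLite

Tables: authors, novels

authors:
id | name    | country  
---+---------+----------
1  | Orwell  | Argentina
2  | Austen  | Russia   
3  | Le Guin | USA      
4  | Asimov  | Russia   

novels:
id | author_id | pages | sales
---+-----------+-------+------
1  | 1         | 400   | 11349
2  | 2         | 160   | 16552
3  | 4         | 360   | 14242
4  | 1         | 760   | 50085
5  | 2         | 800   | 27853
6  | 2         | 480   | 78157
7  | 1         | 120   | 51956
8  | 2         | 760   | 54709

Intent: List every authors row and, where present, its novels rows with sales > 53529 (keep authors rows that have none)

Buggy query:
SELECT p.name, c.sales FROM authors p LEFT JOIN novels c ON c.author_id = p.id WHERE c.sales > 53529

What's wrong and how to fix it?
Bug: A WHERE condition on the right-hand table after LEFT JOIN drops unmatched parents

Fix: Put 'c.sales > 53529' in the JOIN's ON clause instead of WHERE

Corrected query:
SELECT p.name, c.sales FROM authors p LEFT JOIN novels c ON c.author_id = p.id AND c.sales > 53529

Result:
name    | sales
--------+------
Orwell  | NULL 
Austen  | 54709
Austen  | 78157
Le Guin | NULL 
Asimov  | NULL 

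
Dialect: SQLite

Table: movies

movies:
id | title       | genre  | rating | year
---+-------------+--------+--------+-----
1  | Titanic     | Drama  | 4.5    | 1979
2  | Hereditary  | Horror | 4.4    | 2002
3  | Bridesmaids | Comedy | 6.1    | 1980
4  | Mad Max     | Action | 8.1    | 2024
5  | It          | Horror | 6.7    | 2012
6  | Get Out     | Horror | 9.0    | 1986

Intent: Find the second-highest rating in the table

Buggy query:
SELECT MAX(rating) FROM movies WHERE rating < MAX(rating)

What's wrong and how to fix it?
Bug: MAX(rating) on the right of the comparison is an aggregate-in-WHERE error

Fix: Put the inner MAX in a scalar subquery

Corrected query:
SELECT MAX(rating) FROM movies WHERE rating < (SELECT MAX(rating) FROM movies)

Result:
MAX(rating)
-----------
8.1        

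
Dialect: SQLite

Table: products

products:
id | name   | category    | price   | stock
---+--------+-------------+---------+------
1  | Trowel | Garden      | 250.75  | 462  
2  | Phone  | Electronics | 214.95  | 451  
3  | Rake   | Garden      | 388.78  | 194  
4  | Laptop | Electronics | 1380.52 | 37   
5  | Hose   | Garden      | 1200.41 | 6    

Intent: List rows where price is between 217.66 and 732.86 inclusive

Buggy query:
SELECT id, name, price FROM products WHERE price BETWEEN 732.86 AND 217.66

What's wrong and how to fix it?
Bug: The bounds are reversed; BETWEEN a AND b requires a <= b to match anything

Fix: Swap the bounds so the smaller value comes first

Corrected query:
SELECT id, name, price FROM products WHERE price BETWEEN 217.66 AND 732.86

Result:
id | name   | price 
---+--------+-------
1  | Trowel | 250.75
3  | Rake   | 388.78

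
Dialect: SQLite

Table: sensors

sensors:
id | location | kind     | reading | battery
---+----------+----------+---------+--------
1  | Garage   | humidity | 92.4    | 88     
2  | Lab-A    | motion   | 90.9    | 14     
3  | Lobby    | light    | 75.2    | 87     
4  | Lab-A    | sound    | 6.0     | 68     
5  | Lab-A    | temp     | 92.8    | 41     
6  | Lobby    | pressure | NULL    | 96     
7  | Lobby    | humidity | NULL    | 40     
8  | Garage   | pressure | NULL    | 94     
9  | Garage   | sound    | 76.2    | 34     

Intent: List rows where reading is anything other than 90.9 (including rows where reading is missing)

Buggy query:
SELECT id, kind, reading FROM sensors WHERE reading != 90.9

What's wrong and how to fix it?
Bug: Inequality against NULL is unknown, not true; rows with NULL are dropped

Fix: Handle NULL separately with IS NULL alongside the inequality

Corrected query:
SELECT id, kind, reading FROM sensors WHERE reading != 90.9 OR reading IS NULL

Result:
id | kind     | reading
---+----------+--------
1  | humidity | 92.4   
3  | light    | 75.2   
4  | sound    | 6      
5  | temp     | 92.8   
6  | pressure | NULL   
7  | humidity | NULL   
8  | pressure | NULL   
9  | sound    | 76.2   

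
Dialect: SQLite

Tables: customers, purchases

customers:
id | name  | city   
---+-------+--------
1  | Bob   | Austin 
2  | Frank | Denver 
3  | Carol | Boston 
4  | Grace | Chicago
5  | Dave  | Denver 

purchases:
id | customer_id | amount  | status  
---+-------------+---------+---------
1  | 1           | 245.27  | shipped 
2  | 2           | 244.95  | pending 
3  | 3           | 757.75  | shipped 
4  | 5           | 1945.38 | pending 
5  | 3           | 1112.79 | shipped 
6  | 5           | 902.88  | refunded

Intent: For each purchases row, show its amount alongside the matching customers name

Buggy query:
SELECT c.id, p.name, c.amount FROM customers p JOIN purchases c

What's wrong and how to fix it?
Bug: JOIN with no ON clause produces a cartesian product; every purchases row pairs with every customers row

Fix: Add ON c.customer_id = p.id to the JOIN

Corrected query:
SELECT c.id, p.name, c.amount FROM customers p JOIN purchases c ON c.customer_id = p.id

Result:
id | name  | amount 
---+-------+--------
1  | Bob   | 245.27 
2  | Frank | 244.95 
3  | Carol | 757.75 
4  | Dave  | 1945.38
5  | Carol | 1112.79
6  | Dave  | 902.88 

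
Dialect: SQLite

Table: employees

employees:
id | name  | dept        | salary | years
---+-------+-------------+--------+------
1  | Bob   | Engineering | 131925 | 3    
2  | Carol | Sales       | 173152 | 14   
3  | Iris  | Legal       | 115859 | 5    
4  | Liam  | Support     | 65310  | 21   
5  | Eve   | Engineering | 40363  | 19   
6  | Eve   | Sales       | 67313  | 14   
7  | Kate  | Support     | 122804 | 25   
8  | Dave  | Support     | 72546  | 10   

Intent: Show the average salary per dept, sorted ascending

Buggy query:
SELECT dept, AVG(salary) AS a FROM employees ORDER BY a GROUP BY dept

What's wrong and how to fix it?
Bug: GROUP BY must precede ORDER BY

Fix: Move ORDER BY to the end, after GROUP BY

Corrected query:
SELECT dept, AVG(salary) AS a FROM employees GROUP BY dept ORDER BY a

Result:
dept        | a           
------------+-------------
Engineering | 86144       
Support     | 86886.666667
Legal       | 115859      
Sales       | 120232.5    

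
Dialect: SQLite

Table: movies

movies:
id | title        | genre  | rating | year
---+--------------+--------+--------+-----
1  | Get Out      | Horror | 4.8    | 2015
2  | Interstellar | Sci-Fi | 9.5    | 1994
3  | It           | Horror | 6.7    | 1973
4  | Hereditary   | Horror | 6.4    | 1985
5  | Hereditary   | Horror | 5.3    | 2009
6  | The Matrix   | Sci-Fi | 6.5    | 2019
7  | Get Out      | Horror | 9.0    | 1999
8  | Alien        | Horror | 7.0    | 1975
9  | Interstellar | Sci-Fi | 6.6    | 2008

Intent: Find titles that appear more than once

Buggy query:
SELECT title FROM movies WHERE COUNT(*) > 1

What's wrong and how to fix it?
Bug: WHERE can't reference COUNT(*); aggregates are computed after WHERE

Fix: Group first, then use HAVING for the count condition

Corrected query:
SELECT title FROM movies GROUP BY title HAVING COUNT(*) > 1

Result:
title       
------------
Get Out     
Hereditary  
Interstellar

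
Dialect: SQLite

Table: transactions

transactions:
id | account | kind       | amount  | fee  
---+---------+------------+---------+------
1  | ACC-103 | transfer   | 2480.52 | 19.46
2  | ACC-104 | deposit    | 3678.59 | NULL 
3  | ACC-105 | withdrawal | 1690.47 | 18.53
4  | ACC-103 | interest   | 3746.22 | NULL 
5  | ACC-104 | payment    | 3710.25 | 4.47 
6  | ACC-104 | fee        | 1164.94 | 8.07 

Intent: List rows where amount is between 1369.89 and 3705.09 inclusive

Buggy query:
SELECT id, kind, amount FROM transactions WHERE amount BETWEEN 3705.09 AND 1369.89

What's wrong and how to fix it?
Bug: The bounds are reversed; BETWEEN a AND b requires a <= b to match anything

Fix: Swap the bounds so the smaller value comes first

Corrected query:
SELECT id, kind, amount FROM transactions WHERE amount BETWEEN 1369.89 AND 3705.09

Result:
id | kind       | amount 
---+------------+--------
1  | transfer   | 2480.52
2  | deposit    | 3678.59
3  | withdrawal | 1690.47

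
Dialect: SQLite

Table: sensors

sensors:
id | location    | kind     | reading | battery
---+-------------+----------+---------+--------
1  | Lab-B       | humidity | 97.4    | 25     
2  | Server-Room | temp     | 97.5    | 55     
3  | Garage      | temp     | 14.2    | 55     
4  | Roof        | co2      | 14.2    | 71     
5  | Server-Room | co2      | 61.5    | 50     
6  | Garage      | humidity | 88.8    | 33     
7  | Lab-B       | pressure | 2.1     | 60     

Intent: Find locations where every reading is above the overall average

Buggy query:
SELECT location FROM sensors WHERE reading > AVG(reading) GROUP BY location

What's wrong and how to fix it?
Bug: AVG() is an aggregate; it can't sit directly in WHERE

Fix: Use a subquery for AVG and a HAVING MIN(...) filter so the condition holds for every row in the group

Corrected query:
SELECT location FROM sensors GROUP BY location HAVING MIN(reading) > (SELECT AVG(reading) FROM sensors)

Result:
location   
-----------
Server-Room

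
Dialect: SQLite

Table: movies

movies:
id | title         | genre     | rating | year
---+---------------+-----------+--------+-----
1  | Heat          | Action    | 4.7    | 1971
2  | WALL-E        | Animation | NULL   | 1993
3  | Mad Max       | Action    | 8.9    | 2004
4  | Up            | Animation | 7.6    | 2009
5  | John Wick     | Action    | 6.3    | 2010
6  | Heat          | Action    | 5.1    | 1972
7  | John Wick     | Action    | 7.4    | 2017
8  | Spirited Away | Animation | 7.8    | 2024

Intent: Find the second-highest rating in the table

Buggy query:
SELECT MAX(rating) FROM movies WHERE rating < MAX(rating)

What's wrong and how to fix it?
Bug: The inner MAX is an aggregate inside WHERE, which is not allowed

Fix: Compute the overall MAX in a subquery, then take MAX of rows below it

Corrected query:
SELECT MAX(rating) FROM movies WHERE rating < (SELECT MAX(rating) FROM movies)

Result:
MAX(rating)
-----------
7.8        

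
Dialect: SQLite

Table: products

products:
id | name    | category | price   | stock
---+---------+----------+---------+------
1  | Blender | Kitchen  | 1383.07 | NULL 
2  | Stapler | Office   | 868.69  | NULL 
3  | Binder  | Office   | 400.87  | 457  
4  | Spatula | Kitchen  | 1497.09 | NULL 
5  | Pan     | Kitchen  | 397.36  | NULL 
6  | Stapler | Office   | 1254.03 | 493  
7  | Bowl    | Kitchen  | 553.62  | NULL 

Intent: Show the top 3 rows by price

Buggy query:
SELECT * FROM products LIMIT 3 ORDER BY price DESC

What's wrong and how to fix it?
Bug: ORDER BY cannot follow LIMIT; LIMIT is the final clause

Fix: Swap the clauses: ORDER BY first, then LIMIT

Corrected query:
SELECT * FROM products ORDER BY price DESC LIMIT 3

Result:
id | name    | category | price   | stock
---+---------+----------+---------+------
4  | Spatula | Kitchen  | 1497.09 | NULL 
1  | Blender | Kitchen  | 1383.07 | NULL 
6  | Stapler | Office   | 1254.03 | 493  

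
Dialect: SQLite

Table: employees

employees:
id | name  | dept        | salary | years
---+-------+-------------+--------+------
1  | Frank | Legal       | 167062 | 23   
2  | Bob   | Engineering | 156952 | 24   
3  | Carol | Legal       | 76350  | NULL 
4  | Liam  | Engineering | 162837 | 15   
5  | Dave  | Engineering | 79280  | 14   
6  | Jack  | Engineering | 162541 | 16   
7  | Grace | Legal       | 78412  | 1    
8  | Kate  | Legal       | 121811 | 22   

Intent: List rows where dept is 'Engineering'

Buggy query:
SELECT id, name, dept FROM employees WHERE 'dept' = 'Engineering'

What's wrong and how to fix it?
Bug: 'dept' in single quotes is a string literal, not the column; the comparison is literal-vs-literal and never true

Fix: Remove the quotes around the column name (or use double quotes for an identifier)

Corrected query:
SELECT id, name, dept FROM employees WHERE dept = 'Engineering'

Result:
id | name | dept       
---+------+------------
2  | Bob  | Engineering
4  | Liam | Engineering
5  | Dave | Engineering
6  | Jack | Engineering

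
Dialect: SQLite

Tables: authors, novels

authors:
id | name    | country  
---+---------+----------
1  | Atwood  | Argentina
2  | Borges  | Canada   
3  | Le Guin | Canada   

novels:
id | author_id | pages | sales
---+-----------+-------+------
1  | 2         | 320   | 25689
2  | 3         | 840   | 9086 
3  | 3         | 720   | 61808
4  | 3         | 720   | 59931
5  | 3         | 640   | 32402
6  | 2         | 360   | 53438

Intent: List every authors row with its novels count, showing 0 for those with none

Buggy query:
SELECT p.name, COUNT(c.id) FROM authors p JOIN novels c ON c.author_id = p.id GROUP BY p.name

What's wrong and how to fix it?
Bug: INNER JOIN drops authors rows that have no matching novels rows

Fix: Switch to LEFT JOIN to retain unmatched parent rows

Corrected query:
SELECT p.name, COUNT(c.id) FROM authors p LEFT JOIN novels c ON c.author_id = p.id GROUP BY p.name

Result:
name    | COUNT(c.id)
--------+------------
Atwood  | 0          
Borges  | 2          
Le Guin | 4          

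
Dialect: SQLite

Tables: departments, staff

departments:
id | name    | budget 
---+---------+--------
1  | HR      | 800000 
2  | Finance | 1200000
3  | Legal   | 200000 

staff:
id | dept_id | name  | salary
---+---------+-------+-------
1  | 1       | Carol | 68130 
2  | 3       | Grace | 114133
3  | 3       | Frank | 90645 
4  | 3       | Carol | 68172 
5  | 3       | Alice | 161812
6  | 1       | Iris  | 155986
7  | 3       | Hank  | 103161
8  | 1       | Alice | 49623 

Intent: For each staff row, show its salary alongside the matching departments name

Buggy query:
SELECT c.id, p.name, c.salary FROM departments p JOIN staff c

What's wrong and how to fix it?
Bug: Missing join condition: each staff row is matched to all departments rows instead of just its own

Fix: Specify the join condition linking the foreign key to the parent id

Corrected query:
SELECT c.id, p.name, c.salary FROM departments p JOIN staff c ON c.dept_id = p.id

Result:
id | name  | salary
---+-------+-------
1  | HR    | 68130 
2  | Legal | 114133
3  | Legal | 90645 
4  | Legal | 68172 
5  | Legal | 161812
6  | HR    | 155986
7  | Legal | 103161
8  | HR    | 49623 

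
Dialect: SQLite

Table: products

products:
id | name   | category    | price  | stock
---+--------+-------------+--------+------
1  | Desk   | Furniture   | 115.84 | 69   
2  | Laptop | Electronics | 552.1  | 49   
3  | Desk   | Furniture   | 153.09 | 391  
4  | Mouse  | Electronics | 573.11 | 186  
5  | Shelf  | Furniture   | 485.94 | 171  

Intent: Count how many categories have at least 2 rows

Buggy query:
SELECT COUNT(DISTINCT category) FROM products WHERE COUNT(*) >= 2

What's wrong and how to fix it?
Bug: COUNT(*) cannot appear in WHERE; the per-group count doesn't exist yet

Fix: Use a subquery that GROUPs and filters with HAVING, then count its rows

Corrected query:
SELECT COUNT(*) FROM (SELECT category FROM products GROUP BY category HAVING COUNT(*) >= 2)

Result:
COUNT(*)
--------
2       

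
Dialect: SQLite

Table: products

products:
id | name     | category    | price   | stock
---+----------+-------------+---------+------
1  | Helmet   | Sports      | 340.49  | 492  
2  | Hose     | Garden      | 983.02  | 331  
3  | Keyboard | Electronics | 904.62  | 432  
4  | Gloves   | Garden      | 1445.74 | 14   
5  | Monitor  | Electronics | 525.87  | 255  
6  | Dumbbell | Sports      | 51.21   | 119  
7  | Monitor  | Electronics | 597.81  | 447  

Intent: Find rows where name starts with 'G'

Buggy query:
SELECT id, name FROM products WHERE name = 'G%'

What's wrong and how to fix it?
Bug: '=' compares the literal string including the % character; pattern matching needs LIKE

Fix: Use LIKE for wildcard pattern matching

Corrected query:
SELECT id, name FROM products WHERE name LIKE 'G%'

Result:
id | name  
---+-------
4  | Gloves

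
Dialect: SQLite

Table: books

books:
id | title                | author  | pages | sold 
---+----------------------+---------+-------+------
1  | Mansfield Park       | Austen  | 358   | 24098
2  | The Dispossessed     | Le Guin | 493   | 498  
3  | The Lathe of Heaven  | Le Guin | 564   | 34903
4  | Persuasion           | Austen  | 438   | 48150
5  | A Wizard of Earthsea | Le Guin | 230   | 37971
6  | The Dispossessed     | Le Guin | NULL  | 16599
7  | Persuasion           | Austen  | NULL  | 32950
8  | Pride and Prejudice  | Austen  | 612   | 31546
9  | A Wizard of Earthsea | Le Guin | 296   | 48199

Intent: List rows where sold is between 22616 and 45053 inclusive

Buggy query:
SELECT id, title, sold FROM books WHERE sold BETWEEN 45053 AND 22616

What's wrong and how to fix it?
Bug: BETWEEN expects the lower bound first; with 45053 AND 22616 the range is empty

Fix: Write BETWEEN 22616 AND 45053

Corrected query:
SELECT id, title, sold FROM books WHERE sold BETWEEN 22616 AND 45053

Result:
id | title                | sold 
---+----------------------+------
1  | Mansfield Park       | 24098
3  | The Lathe of Heaven  | 34903
5  | A Wizard of Earthsea | 37971
7  | Persuasion           | 32950
8  | Pride and Prejudice  | 31546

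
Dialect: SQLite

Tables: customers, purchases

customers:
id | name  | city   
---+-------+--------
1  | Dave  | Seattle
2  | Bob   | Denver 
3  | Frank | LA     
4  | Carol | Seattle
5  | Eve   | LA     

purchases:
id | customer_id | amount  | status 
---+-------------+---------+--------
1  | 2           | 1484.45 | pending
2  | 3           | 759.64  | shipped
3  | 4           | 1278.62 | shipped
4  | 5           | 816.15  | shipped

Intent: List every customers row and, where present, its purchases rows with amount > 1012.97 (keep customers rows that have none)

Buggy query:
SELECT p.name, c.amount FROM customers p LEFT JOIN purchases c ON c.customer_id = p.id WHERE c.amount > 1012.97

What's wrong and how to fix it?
Bug: A WHERE condition on the right-hand table after LEFT JOIN drops unmatched parents

Fix: Move the right-table condition into the ON clause so unmatched parents are kept

Corrected query:
SELECT p.name, c.amount FROM customers p LEFT JOIN purchases c ON c.customer_id = p.id AND c.amount > 1012.97

Result:
name  | amount 
------+--------
Dave  | NULL   
Bob   | 1484.45
Frank | NULL   
Carol | 1278.62
Eve   | NULL   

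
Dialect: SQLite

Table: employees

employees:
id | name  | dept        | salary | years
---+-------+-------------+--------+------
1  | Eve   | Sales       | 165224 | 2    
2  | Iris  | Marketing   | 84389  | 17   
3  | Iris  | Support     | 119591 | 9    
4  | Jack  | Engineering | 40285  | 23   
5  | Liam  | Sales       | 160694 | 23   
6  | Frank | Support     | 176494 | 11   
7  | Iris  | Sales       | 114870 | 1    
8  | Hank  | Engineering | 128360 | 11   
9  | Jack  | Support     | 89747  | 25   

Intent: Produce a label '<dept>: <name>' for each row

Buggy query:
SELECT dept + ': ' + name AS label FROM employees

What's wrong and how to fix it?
Bug: SQLite uses || for string concatenation; + coerces text to numbers (yielding 0)

Fix: Replace + with || to concatenate text

Corrected query:
SELECT dept || ': ' || name AS label FROM employees

Result:
label            
-----------------
Sales: Eve       
Marketing: Iris  
Support: Iris    
Engineering: Jack
Sales: Liam      
Support: Frank   
Sales: Iris      
Engineering: Hank
Support: Jack    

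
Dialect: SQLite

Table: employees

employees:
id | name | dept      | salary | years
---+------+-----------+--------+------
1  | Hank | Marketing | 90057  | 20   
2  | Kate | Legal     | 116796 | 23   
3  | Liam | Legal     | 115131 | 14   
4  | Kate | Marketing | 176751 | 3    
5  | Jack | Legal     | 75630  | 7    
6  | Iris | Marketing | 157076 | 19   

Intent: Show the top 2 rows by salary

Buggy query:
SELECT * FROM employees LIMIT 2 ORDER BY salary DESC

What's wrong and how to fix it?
Bug: ORDER BY cannot follow LIMIT; LIMIT is the final clause

Fix: Sort with ORDER BY, then apply LIMIT

Corrected query:
SELECT * FROM employees ORDER BY salary DESC LIMIT 2

Result:
id | name | dept      | salary | years
---+------+-----------+--------+------
4  | Kate | Marketing | 176751 | 3    
6  | Iris | Marketing | 157076 | 19   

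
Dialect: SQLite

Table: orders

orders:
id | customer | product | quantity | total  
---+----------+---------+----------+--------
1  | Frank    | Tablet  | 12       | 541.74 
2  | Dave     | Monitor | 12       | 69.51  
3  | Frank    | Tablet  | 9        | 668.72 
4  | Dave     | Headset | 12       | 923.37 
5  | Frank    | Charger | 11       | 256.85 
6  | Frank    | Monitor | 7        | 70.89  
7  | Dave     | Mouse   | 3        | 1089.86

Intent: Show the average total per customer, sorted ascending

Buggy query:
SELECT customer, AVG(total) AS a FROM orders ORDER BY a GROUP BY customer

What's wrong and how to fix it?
Bug: ORDER BY appears before GROUP BY; SQL clause order requires GROUP BY first

Fix: Move ORDER BY to the end, after GROUP BY

Corrected query:
SELECT customer, AVG(total) AS a FROM orders GROUP BY customer ORDER BY a

Result:
customer | a         
---------+-----------
Frank    | 384.55    
Dave     | 694.246667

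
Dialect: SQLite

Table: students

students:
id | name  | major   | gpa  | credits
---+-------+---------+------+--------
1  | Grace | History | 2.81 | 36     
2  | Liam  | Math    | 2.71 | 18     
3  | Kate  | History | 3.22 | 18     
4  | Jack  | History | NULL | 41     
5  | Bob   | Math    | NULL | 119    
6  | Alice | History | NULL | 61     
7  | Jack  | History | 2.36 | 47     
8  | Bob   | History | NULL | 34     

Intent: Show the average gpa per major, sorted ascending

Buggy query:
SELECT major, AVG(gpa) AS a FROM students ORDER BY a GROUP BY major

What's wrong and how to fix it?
Bug: ORDER BY appears before GROUP BY; SQL clause order requires GROUP BY first

Fix: Reorder: SELECT … FROM … GROUP BY … ORDER BY …

Corrected query:
SELECT major, AVG(gpa) AS a FROM students GROUP BY major ORDER BY a

Result:
major   | a       
--------+---------
Math    | 2.71    
History | 2.796667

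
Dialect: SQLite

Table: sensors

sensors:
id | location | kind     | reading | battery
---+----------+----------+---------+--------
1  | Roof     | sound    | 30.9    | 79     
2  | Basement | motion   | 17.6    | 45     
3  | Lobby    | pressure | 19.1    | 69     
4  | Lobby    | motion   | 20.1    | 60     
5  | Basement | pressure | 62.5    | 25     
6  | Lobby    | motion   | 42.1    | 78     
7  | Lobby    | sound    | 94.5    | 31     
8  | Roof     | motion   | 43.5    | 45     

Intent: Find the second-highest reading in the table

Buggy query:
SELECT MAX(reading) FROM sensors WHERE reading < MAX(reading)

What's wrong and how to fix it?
Bug: MAX(reading) on the right of the comparison is an aggregate-in-WHERE error

Fix: Compute the overall MAX in a subquery, then take MAX of rows below it

Corrected query:
SELECT MAX(reading) FROM sensors WHERE reading < (SELECT MAX(reading) FROM sensors)

Result:
MAX(reading)
------------
62.5        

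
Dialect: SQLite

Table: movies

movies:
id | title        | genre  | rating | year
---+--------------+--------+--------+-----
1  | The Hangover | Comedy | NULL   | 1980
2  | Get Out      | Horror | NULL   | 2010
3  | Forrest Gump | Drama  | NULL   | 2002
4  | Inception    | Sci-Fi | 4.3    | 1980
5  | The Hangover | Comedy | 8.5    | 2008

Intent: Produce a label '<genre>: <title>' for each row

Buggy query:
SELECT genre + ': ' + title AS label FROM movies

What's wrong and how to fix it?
Bug: SQLite uses || for string concatenation; + coerces text to numbers (yielding 0)

Fix: Use the || operator for string concatenation

Corrected query:
SELECT genre || ': ' || title AS label FROM movies

Result:
label               
--------------------
Comedy: The Hangover
Horror: Get Out     
Drama: Forrest Gump 
Sci-Fi: Inception   
Comedy: The Hangover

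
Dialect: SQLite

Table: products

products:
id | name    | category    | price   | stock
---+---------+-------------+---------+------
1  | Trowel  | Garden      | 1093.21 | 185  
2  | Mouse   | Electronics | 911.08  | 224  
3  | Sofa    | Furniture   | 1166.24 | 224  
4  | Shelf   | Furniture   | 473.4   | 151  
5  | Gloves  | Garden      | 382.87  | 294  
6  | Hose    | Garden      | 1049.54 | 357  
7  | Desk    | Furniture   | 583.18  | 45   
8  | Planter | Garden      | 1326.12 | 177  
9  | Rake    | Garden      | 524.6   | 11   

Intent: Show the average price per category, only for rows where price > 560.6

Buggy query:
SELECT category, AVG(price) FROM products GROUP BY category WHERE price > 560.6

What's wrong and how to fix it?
Bug: WHERE cannot follow GROUP BY

Fix: Place WHERE between FROM and GROUP BY

Corrected query:
SELECT category, AVG(price) FROM products WHERE price > 560.6 GROUP BY category

Result:
category    | AVG(price)
------------+-----------
Electronics | 911.08    
Furniture   | 874.71    
Garden      | 1156.29   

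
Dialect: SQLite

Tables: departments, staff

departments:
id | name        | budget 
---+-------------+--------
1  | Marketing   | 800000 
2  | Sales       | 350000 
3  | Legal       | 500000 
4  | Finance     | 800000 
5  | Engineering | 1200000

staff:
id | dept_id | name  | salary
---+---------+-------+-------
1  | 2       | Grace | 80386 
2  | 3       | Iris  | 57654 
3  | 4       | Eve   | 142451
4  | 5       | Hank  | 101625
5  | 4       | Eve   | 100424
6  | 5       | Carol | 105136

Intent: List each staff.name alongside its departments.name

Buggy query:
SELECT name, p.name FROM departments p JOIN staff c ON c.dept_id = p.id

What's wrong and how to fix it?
Bug: Both tables have a 'name' column; the unqualified reference is ambiguous

Fix: Qualify the column with its table alias (c.name)

Corrected query:
SELECT c.name, p.name FROM departments p JOIN staff c ON c.dept_id = p.id

Result:
name  | name       
------+------------
Grace | Sales      
Iris  | Legal      
Eve   | Finance    
Hank  | Engineering
Eve   | Finance    
Carol | Engineering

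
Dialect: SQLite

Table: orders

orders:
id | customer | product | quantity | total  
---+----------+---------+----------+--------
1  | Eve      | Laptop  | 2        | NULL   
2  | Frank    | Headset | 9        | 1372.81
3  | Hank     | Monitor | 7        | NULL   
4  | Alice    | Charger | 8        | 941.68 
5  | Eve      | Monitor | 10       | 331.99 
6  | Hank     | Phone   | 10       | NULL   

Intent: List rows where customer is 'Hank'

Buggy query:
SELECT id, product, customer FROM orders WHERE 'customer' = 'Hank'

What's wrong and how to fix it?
Bug: 'customer' in single quotes is a string literal, not the column; the comparison is literal-vs-literal and never true

Fix: Remove the quotes around the column name (or use double quotes for an identifier)

Corrected query:
SELECT id, product, customer FROM orders WHERE customer = 'Hank'

Result:
id | product | customer
---+---------+---------
3  | Monitor | Hank    
6  | Phone   | Hank    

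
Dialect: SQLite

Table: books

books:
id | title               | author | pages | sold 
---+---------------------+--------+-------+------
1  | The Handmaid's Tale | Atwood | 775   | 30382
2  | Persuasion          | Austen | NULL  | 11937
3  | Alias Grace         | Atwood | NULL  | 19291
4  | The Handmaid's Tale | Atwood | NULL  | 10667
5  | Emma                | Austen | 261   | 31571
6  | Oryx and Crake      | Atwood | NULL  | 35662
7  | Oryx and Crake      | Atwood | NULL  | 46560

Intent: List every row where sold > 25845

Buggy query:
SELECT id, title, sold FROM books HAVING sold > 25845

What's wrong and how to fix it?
Bug: This is a non-aggregate query (no GROUP BY, no aggregates), so in SQLite the HAVING clause is invalid here; a row-level condition belongs in WHERE

Fix: Replace HAVING with WHERE since the condition applies to individual rows

Corrected query:
SELECT id, title, sold FROM books WHERE sold > 25845

Result:
id | title               | sold 
---+---------------------+------
1  | The Handmaid's Tale | 30382
5  | Emma                | 31571
6  | Oryx and Crake      | 35662
7  | Oryx and Crake      | 46560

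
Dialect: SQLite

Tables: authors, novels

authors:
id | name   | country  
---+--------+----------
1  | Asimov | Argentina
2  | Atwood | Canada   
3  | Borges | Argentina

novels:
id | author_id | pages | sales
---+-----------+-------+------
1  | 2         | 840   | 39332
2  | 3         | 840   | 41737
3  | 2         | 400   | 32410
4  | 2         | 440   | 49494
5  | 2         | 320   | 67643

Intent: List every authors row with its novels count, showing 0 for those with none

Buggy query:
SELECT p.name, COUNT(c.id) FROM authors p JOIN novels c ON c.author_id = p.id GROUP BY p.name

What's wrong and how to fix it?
Bug: INNER JOIN drops authors rows that have no matching novels rows

Fix: Use LEFT JOIN so parents without children still appear (COUNT(c.id) gives 0)

Corrected query:
SELECT p.name, COUNT(c.id) FROM authors p LEFT JOIN novels c ON c.author_id = p.id GROUP BY p.name

Result:
name   | COUNT(c.id)
-------+------------
Asimov | 0          
Atwood | 4          
Borges | 1          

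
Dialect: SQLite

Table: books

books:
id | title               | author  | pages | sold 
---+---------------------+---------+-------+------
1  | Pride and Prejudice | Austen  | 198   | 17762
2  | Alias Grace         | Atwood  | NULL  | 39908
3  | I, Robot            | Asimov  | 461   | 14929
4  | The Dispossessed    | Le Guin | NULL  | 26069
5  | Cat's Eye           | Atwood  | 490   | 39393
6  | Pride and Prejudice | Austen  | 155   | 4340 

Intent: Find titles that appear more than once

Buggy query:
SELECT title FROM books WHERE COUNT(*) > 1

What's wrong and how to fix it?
Bug: COUNT(*) is an aggregate and cannot be used in WHERE

Fix: GROUP BY title, then filter groups with HAVING COUNT(*) > 1

Corrected query:
SELECT title FROM books GROUP BY title HAVING COUNT(*) > 1

Result:
title              
-------------------
Pride and Prejudice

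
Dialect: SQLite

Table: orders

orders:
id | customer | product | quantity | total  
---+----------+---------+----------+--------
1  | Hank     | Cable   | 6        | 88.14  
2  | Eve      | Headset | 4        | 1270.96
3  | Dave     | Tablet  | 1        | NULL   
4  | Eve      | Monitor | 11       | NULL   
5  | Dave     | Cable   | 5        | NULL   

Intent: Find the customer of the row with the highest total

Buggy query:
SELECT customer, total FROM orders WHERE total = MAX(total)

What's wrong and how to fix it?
Bug: MAX(total) is an aggregate and cannot be used directly in WHERE

Fix: Wrap MAX in a scalar subquery so WHERE compares against a single value

Corrected query:
SELECT customer, total FROM orders WHERE total = (SELECT MAX(total) FROM orders)

Result:
customer | total  
---------+--------
Eve      | 1270.96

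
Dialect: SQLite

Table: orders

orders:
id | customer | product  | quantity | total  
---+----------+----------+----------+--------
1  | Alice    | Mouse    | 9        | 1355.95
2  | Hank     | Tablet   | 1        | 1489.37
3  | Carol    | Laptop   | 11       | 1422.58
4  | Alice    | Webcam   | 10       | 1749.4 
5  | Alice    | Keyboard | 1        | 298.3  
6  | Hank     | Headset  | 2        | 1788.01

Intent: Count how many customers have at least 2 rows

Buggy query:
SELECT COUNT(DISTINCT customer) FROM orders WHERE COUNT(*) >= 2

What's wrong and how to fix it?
Bug: WHERE filters individual rows, not groups, so a group-level COUNT is invalid there

Fix: Group first with HAVING COUNT(*) >= 2, then COUNT the resulting groups

Corrected query:
SELECT COUNT(*) FROM (SELECT customer FROM orders GROUP BY customer HAVING COUNT(*) >= 2)

Result:
COUNT(*)
--------
2       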